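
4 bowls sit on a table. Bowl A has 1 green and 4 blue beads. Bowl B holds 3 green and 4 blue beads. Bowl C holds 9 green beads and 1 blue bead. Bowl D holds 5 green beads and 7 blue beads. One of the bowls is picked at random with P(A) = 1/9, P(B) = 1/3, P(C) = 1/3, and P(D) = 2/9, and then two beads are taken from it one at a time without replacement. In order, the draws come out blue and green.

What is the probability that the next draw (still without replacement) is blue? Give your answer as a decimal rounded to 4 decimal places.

Compute the likelihood of the observed sequence for each case: P(data | bowl A) = (4/5)(1/4) = 0.2; P(data | bowl B) = (4/7)(3/6) = 0.28571; P(data | bowl C) = (1/10)(9/9) = 0.1; P(data | bowl D) = (7/12)(5/11) = 0.26515.
The prior-weighted likelihoods are 1/9 · 0.2 = 0.022222, 1/3 · 0.28571 = 0.095238, 1/3 · 0.1 = 0.033333, 2/9 · 0.26515 = 0.058923; these sum to 0.20972.
Dividing through by the total gives posterior P(bowl A | data) = 0.10596, P(bowl B | data) = 0.45413, P(bowl C | data) = 0.15894, P(bowl D | data) = 0.28096.
So P(blue next | data) = Σ P(blue next | H) P(H | data) = (1)(0.10596) + (3/5)(0.45413) + (0)(0.15894) + (3/5)(0.28096) = 0.54702.

0.5470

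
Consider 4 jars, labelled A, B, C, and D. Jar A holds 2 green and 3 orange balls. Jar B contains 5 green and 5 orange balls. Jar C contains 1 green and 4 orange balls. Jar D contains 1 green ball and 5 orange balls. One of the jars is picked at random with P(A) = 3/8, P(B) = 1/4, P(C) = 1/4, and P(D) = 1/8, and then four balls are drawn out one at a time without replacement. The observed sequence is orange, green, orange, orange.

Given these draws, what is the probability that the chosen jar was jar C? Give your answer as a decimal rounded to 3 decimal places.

Compute the likelihood of the observed sequence for each case: P(data | jar A) = (3/5)(2/4)(2/3)(1/2) = 1/10; P(data | jar B) = (5/10)(5/9)(4/8)(3/7) = 5/84; P(data | jar C) = (4/5)(1/4)(3/3)(2/2) = 1/5; P(data | jar D) = (5/6)(1/5)(4/4)(3/3) = 1/6.
Weighting by the prior gives 3/8 · 1/10 = 3/80, 1/4 · 5/84 = 5/336, 1/4 · 1/5 = 1/20, 1/8 · 1/6 = 1/48; with total 69/560.
Hence P(jar C | data) = (1/20) / (69/560) = 28/69.

0.406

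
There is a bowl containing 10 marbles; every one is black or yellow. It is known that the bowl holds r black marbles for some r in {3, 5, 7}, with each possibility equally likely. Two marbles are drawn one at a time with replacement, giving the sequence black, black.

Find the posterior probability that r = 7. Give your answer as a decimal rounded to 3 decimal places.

The likelihood of the observed sequence under each hypothesis: P(data | r = 3) = (3/10)(3/10) = 9/100; P(data | r = 5) = (5/10)(5/10) = 1/4; P(data | r = 7) = (7/10)(7/10) = 49/100.
Weighting by the prior gives 1/3 · 9/100 = 3/100, 1/3 · 1/4 = 1/12, 1/3 · 49/100 = 49/300; with total 83/300.
Therefore the posterior P(r = 7 | data) = (49/300) / (83/300) = 49/83.

0.590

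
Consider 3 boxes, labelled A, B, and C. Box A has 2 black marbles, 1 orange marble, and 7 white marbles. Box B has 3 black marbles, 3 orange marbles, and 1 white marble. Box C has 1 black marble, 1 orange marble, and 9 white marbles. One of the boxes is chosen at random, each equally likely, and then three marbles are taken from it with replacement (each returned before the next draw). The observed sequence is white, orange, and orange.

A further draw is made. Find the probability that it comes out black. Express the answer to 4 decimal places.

The likelihood of the observed sequence under each hypothesis: P(data | box A) = (7/10)(1/10)(1/10) = 0.007; P(data | box B) = (1/7)(3/7)(3/7) = 0.026239; P(data | box C) = (9/11)(1/11)(1/11) = 0.0067618.
The prior-weighted likelihoods are 1/3 · 0.007 = 0.0023333, 1/3 · 0.026239 = 0.0087464, 1/3 · 0.0067618 = 0.0022539; with total 0.013334.
Dividing through by the total gives posterior P(box A | data) = 0.175, P(box B | data) = 0.65596, P(box C | data) = 0.16904.
The predictive probability is P(black next | data) = (1/5)(0.175) + (3/7)(0.65596) + (1/11)(0.16904) = 0.33149.

0.3315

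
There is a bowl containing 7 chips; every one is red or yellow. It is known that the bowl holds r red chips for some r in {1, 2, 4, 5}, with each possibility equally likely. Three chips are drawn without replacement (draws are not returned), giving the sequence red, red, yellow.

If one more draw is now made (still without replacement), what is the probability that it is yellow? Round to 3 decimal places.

Under each hypothesis, the probability of the observed sequence is: P(data | r = 1) = (1/7)(0/6) = 0; P(data | r = 2) = (2/7)(1/6)(5/5) = 1/21; P(data | r = 4) = (4/7)(3/6)(3/5) = 6/35; P(data | r = 5) = (5/7)(4/6)(2/5) = 4/21.
Weighting by the prior gives 1/4 · 0 = 0, 1/4 · 1/21 = 1/84, 1/4 · 6/35 = 3/70, 1/4 · 4/21 = 1/21; summing to 43/420.
Normalising, the posterior is P(r = 1 | data) = 0, P(r = 2 | data) = 5/43, P(r = 4 | data) = 18/43, P(r = 5 | data) = 20/43.
So P(yellow next | data) = Σ P(yellow next | H) P(H | data) = (1)(5/43) + (1/2)(18/43) + (1/4)(20/43) = 19/43.

0.442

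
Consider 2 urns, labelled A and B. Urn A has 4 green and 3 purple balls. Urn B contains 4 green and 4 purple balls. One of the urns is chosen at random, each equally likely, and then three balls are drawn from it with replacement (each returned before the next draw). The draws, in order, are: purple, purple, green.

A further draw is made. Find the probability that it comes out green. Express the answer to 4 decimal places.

0.5326

For each hypothesis, P(data | H) works out to: P(data | urn A) = (3/7)(3/7)(4/7) = 0.10496; P(data | urn B) = (4/8)(4/8)(4/8) = 0.125.
Multiplying each by its prior: 1/2 · 0.10496 = 0.052478, 1/2 · 0.125 = 0.0625; with total 0.11498.
The posterior is then P(urn A | data) = 0.45642, P(urn B | data) = 0.54358.
So P(green next | data) = Σ P(green next | H) P(H | data) = (4/7)(0.45642) + (1/2)(0.54358) = 0.5326.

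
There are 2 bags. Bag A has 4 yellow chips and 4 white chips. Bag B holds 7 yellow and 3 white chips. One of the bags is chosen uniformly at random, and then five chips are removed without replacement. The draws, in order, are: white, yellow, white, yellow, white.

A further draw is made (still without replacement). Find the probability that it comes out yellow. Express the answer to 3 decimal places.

0.721

The likelihood of the observed sequence under each hypothesis: P(data | bag A) = (4/8)(4/7)(3/6)(3/5)(2/4) = 0.042857; P(data | bag B) = (3/10)(7/9)(2/8)(6/7)(1/6) = 0.0083333.
The prior-weighted likelihoods are 1/2 · 0.042857 = 0.021429, 1/2 · 0.0083333 = 0.0041667; these sum to 0.025595.
The posterior is then P(bag A | data) = 0.83721, P(bag B | data) = 0.16279.
The predictive probability is P(yellow next | data) = (2/3)(0.83721) + (1)(0.16279) = 0.72093.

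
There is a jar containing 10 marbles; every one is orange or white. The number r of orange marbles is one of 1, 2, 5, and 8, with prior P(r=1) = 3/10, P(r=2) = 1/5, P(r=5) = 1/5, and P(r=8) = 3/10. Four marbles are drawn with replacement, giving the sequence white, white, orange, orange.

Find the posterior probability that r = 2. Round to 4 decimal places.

0.1846

For each hypothesis, P(data | H) works out to: P(data | r = 1) = (9/10)(9/10)(1/10)(1/10) = 0.0081; P(data | r = 2) = (8/10)(8/10)(2/10)(2/10) = 0.0256; P(data | r = 5) = (5/10)(5/10)(5/10)(5/10) = 0.0625; P(data | r = 8) = (2/10)(2/10)(8/10)(8/10) = 0.0256.
Multiplying each by its prior: 3/10 · 0.0081 = 0.00243, 1/5 · 0.0256 = 0.00512, 1/5 · 0.0625 = 0.0125, 3/10 · 0.0256 = 0.00768; with total 0.02773.
Therefore the posterior P(r = 2 | data) = (0.00512) / (0.02773) = 0.18464.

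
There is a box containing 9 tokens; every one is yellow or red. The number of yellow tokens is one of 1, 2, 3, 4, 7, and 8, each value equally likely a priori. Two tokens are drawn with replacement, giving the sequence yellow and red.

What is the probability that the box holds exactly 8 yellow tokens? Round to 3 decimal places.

Compute the likelihood of the observed sequence for each case: P(data | r = 1) = (1/9)(8/9) = 8/81; P(data | r = 2) = (2/9)(7/9) = 14/81; P(data | r = 3) = (3/9)(6/9) = 2/9; P(data | r = 4) = (4/9)(5/9) = 20/81; P(data | r = 7) = (7/9)(2/9) = 14/81; P(data | r = 8) = (8/9)(1/9) = 8/81.
The prior-weighted likelihoods are 1/6 · 8/81 = 4/243, 1/6 · 14/81 = 7/243, 1/6 · 2/9 = 1/27, 1/6 · 20/81 = 10/243, 1/6 · 14/81 = 7/243, 1/6 · 8/81 = 4/243; these sum to 41/243.
Therefore the posterior P(r = 8 | data) = (4/243) / (41/243) = 4/41.

0.098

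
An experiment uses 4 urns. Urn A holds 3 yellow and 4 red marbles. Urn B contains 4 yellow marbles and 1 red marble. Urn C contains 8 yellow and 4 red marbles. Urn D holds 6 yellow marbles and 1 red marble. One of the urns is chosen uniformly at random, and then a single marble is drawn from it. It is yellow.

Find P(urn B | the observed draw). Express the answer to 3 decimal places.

Compute the likelihood of this draw for each case: P(data | urn A) = (3/7) = 3/7; P(data | urn B) = (4/5) = 4/5; P(data | urn C) = (8/12) = 2/3; P(data | urn D) = (6/7) = 6/7.
The prior-weighted likelihoods are 1/4 · 3/7 = 3/28, 1/4 · 4/5 = 1/5, 1/4 · 2/3 = 1/6, 1/4 · 6/7 = 3/14; with total 289/420.
So P(urn B | data) = (1/5) / (289/420) = 84/289.

0.291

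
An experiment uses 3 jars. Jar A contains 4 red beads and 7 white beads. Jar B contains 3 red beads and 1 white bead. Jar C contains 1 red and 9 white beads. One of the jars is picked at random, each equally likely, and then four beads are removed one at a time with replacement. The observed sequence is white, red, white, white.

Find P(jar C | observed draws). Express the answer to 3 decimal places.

For each hypothesis, P(data | H) works out to: P(data | jar A) = (7/11)(4/11)(7/11)(7/11) = 0.093709; P(data | jar B) = (1/4)(3/4)(1/4)(1/4) = 0.011719; P(data | jar C) = (9/10)(1/10)(9/10)(9/10) = 0.0729.
Weighting by the prior gives 1/3 · 0.093709 = 0.031236, 1/3 · 0.011719 = 0.0039062, 1/3 · 0.0729 = 0.0243; these sum to 0.059443.
Therefore the posterior P(jar C | data) = (0.0243) / (0.059443) = 0.4088.

0.409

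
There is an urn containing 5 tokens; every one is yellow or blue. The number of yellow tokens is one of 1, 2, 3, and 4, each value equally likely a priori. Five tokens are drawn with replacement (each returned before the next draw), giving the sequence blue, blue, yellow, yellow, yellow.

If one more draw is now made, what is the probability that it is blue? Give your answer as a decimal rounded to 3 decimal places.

0.431

For each hypothesis, P(data | H) works out to: P(data | r = 1) = (4/5)(4/5)(1/5)(1/5)(1/5) = 0.00512; P(data | r = 2) = (3/5)(3/5)(2/5)(2/5)(2/5) = 0.02304; P(data | r = 3) = (2/5)(2/5)(3/5)(3/5)(3/5) = 0.03456; P(data | r = 4) = (1/5)(1/5)(4/5)(4/5)(4/5) = 0.02048.
The prior-weighted likelihoods are 1/4 · 0.00512 = 0.00128, 1/4 · 0.02304 = 0.00576, 1/4 · 0.03456 = 0.00864, 1/4 · 0.02048 = 0.00512; these sum to 0.0208.
The posterior is then P(r = 1 | data) = 0.061538, P(r = 2 | data) = 0.27692, P(r = 3 | data) = 0.41538, P(r = 4 | data) = 0.24615.
Averaging over the posterior, P(blue next | data) = (4/5)(0.061538) + (3/5)(0.27692) + (2/5)(0.41538) + (1/5)(0.24615) = 0.43077.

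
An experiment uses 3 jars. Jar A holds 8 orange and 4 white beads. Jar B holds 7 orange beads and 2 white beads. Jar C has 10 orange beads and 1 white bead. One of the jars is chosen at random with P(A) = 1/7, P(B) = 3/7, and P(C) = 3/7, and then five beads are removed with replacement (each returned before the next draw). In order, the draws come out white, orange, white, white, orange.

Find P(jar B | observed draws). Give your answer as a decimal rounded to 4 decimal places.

0.5208

Compute the likelihood of the observed sequence for each case: P(data | jar A) = (4/12)(8/12)(4/12)(4/12)(8/12) = 0.016461; P(data | jar B) = (2/9)(7/9)(2/9)(2/9)(7/9) = 0.0066386; P(data | jar C) = (1/11)(10/11)(1/11)(1/11)(10/11) = 0.00062092.
Multiplying each by its prior: 1/7 · 0.016461 = 0.0023516, 3/7 · 0.0066386 = 0.0028451, 3/7 · 0.00062092 = 0.00026611; these sum to 0.0054628.
So P(jar B | data) = (0.0028451) / (0.0054628) = 0.52082.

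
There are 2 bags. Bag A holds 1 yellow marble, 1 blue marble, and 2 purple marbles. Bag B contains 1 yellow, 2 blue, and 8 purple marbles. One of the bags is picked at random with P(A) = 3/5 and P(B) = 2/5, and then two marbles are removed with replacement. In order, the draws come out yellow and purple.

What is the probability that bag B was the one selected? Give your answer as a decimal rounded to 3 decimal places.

0.261

Compute the likelihood of the observed sequence for each case: P(data | bag A) = (1/4)(2/4) = 0.125; P(data | bag B) = (1/11)(8/11) = 0.066116.
Multiplying each by its prior: 3/5 · 0.125 = 0.075, 2/5 · 0.066116 = 0.026446; summing to 0.10145.
By Bayes' rule, P(bag B | data) = (0.026446) / (0.10145) = 0.26069.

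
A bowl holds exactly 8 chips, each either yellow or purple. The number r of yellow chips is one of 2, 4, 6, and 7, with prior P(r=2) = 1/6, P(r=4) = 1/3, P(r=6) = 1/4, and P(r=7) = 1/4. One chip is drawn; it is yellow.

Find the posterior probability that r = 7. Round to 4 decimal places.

0.3559

Compute the likelihood of this draw for each case: P(data | r = 2) = (2/8) = 1/4; P(data | r = 4) = (4/8) = 1/2; P(data | r = 6) = (6/8) = 3/4; P(data | r = 7) = (7/8) = 7/8.
Multiplying each by its prior: 1/6 · 1/4 = 1/24, 1/3 · 1/2 = 1/6, 1/4 · 3/4 = 3/16, 1/4 · 7/8 = 7/32; these sum to 59/96.
Therefore the posterior P(r = 7 | data) = (7/32) / (59/96) = 21/59.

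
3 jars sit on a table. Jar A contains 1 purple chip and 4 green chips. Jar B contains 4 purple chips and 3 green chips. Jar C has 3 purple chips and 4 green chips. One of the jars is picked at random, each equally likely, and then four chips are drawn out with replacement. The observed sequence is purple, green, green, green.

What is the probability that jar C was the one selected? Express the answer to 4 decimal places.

0.3517

The likelihood of the observed sequence under each hypothesis: P(data | jar A) = (1/5)(4/5)(4/5)(4/5) = 0.1024; P(data | jar B) = (4/7)(3/7)(3/7)(3/7) = 0.044981; P(data | jar C) = (3/7)(4/7)(4/7)(4/7) = 0.079967.
The prior-weighted likelihoods are 1/3 · 0.1024 = 0.034133, 1/3 · 0.044981 = 0.014994, 1/3 · 0.079967 = 0.026656; summing to 0.075783.
By Bayes' rule, P(jar C | data) = (0.026656) / (0.075783) = 0.35174.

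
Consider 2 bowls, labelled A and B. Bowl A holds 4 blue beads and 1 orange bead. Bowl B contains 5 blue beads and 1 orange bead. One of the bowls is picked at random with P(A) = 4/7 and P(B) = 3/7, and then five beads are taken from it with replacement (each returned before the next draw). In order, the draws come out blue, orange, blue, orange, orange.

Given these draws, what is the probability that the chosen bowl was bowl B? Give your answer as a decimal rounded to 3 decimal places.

0.320

Compute the likelihood of the observed sequence for each case: P(data | bowl A) = (4/5)(1/5)(4/5)(1/5)(1/5) = 0.00512; P(data | bowl B) = (5/6)(1/6)(5/6)(1/6)(1/6) = 0.003215.
Weighting by the prior gives 4/7 · 0.00512 = 0.0029257, 3/7 · 0.003215 = 0.0013779; these sum to 0.0043036.
Therefore the posterior P(bowl B | data) = (0.0013779) / (0.0043036) = 0.32017.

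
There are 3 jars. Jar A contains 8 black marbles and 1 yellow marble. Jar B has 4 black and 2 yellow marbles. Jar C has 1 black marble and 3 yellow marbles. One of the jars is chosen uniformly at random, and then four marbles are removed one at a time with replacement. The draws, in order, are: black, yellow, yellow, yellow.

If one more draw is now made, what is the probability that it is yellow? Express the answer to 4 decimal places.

The likelihood of the observed sequence under each hypothesis: P(data | jar A) = (8/9)(1/9)(1/9)(1/9) = 0.0012193; P(data | jar B) = (4/6)(2/6)(2/6)(2/6) = 0.024691; P(data | jar C) = (1/4)(3/4)(3/4)(3/4) = 0.10547.
The prior-weighted likelihoods are 1/3 · 0.0012193 = 0.00040644, 1/3 · 0.024691 = 0.0082305, 1/3 · 0.10547 = 0.035156; with total 0.043793.
The posterior is then P(jar A | data) = 0.009281, P(jar B | data) = 0.18794, P(jar C | data) = 0.80278.
So P(yellow next | data) = Σ P(yellow next | H) P(H | data) = (1/9)(0.009281) + (1/3)(0.18794) + (3/4)(0.80278) = 0.66576.

0.6658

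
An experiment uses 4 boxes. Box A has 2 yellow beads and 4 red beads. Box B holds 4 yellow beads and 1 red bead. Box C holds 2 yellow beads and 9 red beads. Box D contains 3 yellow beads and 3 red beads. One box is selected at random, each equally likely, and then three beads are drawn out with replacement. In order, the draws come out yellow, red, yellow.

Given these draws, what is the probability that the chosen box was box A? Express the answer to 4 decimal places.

For each hypothesis, P(data | H) works out to: P(data | box A) = (2/6)(4/6)(2/6) = 0.074074; P(data | box B) = (4/5)(1/5)(4/5) = 0.128; P(data | box C) = (2/11)(9/11)(2/11) = 0.027047; P(data | box D) = (3/6)(3/6)(3/6) = 0.125.
The prior-weighted likelihoods are 1/4 · 0.074074 = 0.018519, 1/4 · 0.128 = 0.032, 1/4 · 0.027047 = 0.0067618, 1/4 · 0.125 = 0.03125; with total 0.08853.
Therefore the posterior P(box A | data) = (0.018519) / (0.08853) = 0.20918.

0.2092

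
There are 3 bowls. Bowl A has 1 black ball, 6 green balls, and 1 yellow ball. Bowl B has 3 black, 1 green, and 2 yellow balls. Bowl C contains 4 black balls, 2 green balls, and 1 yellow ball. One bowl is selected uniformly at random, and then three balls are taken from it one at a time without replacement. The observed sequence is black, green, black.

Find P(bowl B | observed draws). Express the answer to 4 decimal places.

For each hypothesis, P(data | H) works out to: P(data | bowl A) = (1/8)(6/7)(0/6) = 0; P(data | bowl B) = (3/6)(1/5)(2/4) = 1/20; P(data | bowl C) = (4/7)(2/6)(3/5) = 4/35.
Multiplying each by its prior: 1/3 · 0 = 0, 1/3 · 1/20 = 1/60, 1/3 · 4/35 = 4/105; summing to 23/420.
Therefore the posterior P(bowl B | data) = (1/60) / (23/420) = 7/23.

0.3043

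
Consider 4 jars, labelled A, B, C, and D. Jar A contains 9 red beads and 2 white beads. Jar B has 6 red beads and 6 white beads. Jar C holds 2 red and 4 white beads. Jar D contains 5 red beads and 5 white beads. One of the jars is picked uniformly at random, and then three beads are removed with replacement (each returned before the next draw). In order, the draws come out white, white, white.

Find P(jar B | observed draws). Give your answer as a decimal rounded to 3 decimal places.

0.226

For each hypothesis, P(data | H) works out to: P(data | jar A) = (2/11)(2/11)(2/11) = 0.0060105; P(data | jar B) = (6/12)(6/12)(6/12) = 0.125; P(data | jar C) = (4/6)(4/6)(4/6) = 0.2963; P(data | jar D) = (5/10)(5/10)(5/10) = 0.125.
Multiplying each by its prior: 1/4 · 0.0060105 = 0.0015026, 1/4 · 0.125 = 0.03125, 1/4 · 0.2963 = 0.074074, 1/4 · 0.125 = 0.03125; with total 0.13808.
Hence P(jar B | data) = (0.03125) / (0.13808) = 0.22632.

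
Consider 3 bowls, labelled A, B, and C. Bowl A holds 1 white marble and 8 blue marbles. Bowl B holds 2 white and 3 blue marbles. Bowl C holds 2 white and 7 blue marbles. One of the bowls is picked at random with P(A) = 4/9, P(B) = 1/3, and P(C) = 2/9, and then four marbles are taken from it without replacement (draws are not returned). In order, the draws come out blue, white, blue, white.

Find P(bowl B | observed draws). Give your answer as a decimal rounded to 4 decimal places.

0.8438

Under each hypothesis, the probability of the observed sequence is: P(data | bowl A) = (8/9)(1/8)(7/7)(0/6) = 0; P(data | bowl B) = (3/5)(2/4)(2/3)(1/2) = 1/10; P(data | bowl C) = (7/9)(2/8)(6/7)(1/6) = 1/36.
The prior-weighted likelihoods are 4/9 · 0 = 0, 1/3 · 1/10 = 1/30, 2/9 · 1/36 = 1/162; with total 16/405.
So P(bowl B | data) = (1/30) / (16/405) = 27/32.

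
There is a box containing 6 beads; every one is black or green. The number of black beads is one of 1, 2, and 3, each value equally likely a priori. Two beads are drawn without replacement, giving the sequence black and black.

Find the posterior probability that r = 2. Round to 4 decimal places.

The likelihood of the observed sequence under each hypothesis: P(data | r = 1) = (1/6)(0/5) = 0; P(data | r = 2) = (2/6)(1/5) = 1/15; P(data | r = 3) = (3/6)(2/5) = 1/5.
Multiplying each by its prior: 1/3 · 0 = 0, 1/3 · 1/15 = 1/45, 1/3 · 1/5 = 1/15; summing to 4/45.
So P(r = 2 | data) = (1/45) / (4/45) = 1/4.

0.2500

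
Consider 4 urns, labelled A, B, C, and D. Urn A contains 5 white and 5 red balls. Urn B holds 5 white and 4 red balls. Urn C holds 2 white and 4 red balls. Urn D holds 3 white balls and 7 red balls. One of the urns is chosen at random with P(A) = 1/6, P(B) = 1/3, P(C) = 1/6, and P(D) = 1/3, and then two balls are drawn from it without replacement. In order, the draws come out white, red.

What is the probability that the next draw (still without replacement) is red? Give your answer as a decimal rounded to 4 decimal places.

Under each hypothesis, the probability of the observed sequence is: P(data | urn A) = (5/10)(5/9) = 5/18; P(data | urn B) = (5/9)(4/8) = 5/18; P(data | urn C) = (2/6)(4/5) = 4/15; P(data | urn D) = (3/10)(7/9) = 7/30.
Weighting by the prior gives 1/6 · 5/18 = 5/108, 1/3 · 5/18 = 5/54, 1/6 · 4/15 = 2/45, 1/3 · 7/30 = 7/90; these sum to 47/180.
Dividing through by the total gives posterior P(urn A | data) = 25/141, P(urn B | data) = 50/141, P(urn C | data) = 8/47, P(urn D | data) = 14/47.
So P(red next | data) = Σ P(red next | H) P(H | data) = (1/2)(25/141) + (3/7)(50/141) + (3/4)(8/47) + (3/4)(14/47) = 584/987.

0.5917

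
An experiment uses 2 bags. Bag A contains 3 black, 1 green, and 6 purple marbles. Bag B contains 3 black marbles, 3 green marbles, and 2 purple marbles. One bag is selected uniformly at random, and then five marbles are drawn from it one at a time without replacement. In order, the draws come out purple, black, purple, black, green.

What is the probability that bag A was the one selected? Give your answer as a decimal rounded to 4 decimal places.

The likelihood of the observed sequence under each hypothesis: P(data | bag A) = (6/10)(3/9)(5/8)(2/7)(1/6) = 0.0059524; P(data | bag B) = (2/8)(3/7)(1/6)(2/5)(3/4) = 0.0053571.
The prior-weighted likelihoods are 1/2 · 0.0059524 = 0.0029762, 1/2 · 0.0053571 = 0.0026786; these sum to 0.0056548.
By Bayes' rule, P(bag A | data) = (0.0029762) / (0.0056548) = 0.52632.

0.5263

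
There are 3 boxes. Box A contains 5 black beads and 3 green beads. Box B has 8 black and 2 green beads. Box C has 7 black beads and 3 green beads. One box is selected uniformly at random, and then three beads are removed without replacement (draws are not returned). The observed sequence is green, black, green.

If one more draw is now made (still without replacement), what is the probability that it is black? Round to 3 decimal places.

0.846

Under each hypothesis, the probability of the observed sequence is: P(data | box A) = (3/8)(5/7)(2/6) = 0.089286; P(data | box B) = (2/10)(8/9)(1/8) = 0.022222; P(data | box C) = (3/10)(7/9)(2/8) = 0.058333.
The prior-weighted likelihoods are 1/3 · 0.089286 = 0.029762, 1/3 · 0.022222 = 0.0074074, 1/3 · 0.058333 = 0.019444; summing to 0.056614.
Dividing through by the total gives posterior P(box A | data) = 0.5257, P(box B | data) = 0.13084, P(box C | data) = 0.34346.
So P(black next | data) = Σ P(black next | H) P(H | data) = (4/5)(0.5257) + (1)(0.13084) + (6/7)(0.34346) = 0.84579.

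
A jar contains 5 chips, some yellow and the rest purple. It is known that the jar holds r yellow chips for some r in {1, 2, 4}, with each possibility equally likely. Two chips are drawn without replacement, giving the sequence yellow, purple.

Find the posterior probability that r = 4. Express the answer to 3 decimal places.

For each hypothesis, P(data | H) works out to: P(data | r = 1) = (1/5)(4/4) = 1/5; P(data | r = 2) = (2/5)(3/4) = 3/10; P(data | r = 4) = (4/5)(1/4) = 1/5.
Weighting by the prior gives 1/3 · 1/5 = 1/15, 1/3 · 3/10 = 1/10, 1/3 · 1/5 = 1/15; summing to 7/30.
Therefore the posterior P(r = 4 | data) = (1/15) / (7/30) = 2/7.

0.286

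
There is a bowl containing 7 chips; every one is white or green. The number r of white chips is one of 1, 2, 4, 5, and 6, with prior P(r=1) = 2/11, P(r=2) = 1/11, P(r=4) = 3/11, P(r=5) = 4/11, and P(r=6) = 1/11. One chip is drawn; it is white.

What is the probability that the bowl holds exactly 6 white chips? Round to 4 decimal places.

The likelihood of this draw under each hypothesis: P(data | r = 1) = (1/7) = 1/7; P(data | r = 2) = (2/7) = 2/7; P(data | r = 4) = (4/7) = 4/7; P(data | r = 5) = (5/7) = 5/7; P(data | r = 6) = (6/7) = 6/7.
The prior-weighted likelihoods are 2/11 · 1/7 = 2/77, 1/11 · 2/7 = 2/77, 3/11 · 4/7 = 12/77, 4/11 · 5/7 = 20/77, 1/11 · 6/7 = 6/77; summing to 6/11.
By Bayes' rule, P(r = 6 | data) = (6/77) / (6/11) = 1/7.

0.1429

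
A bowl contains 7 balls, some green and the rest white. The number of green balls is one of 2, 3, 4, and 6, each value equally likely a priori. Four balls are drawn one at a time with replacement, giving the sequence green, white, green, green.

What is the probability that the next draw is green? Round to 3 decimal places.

For each hypothesis, P(data | H) works out to: P(data | r = 2) = (2/7)(5/7)(2/7)(2/7) = 0.01666; P(data | r = 3) = (3/7)(4/7)(3/7)(3/7) = 0.044981; P(data | r = 4) = (4/7)(3/7)(4/7)(4/7) = 0.079967; P(data | r = 6) = (6/7)(1/7)(6/7)(6/7) = 0.089963.
Multiplying each by its prior: 1/4 · 0.01666 = 0.0041649, 1/4 · 0.044981 = 0.011245, 1/4 · 0.079967 = 0.019992, 1/4 · 0.089963 = 0.022491; with total 0.057893.
Dividing through by the total gives posterior P(r = 2 | data) = 0.071942, P(r = 3 | data) = 0.19424, P(r = 4 | data) = 0.34532, P(r = 6 | data) = 0.38849.
So P(green next | data) = Σ P(green next | H) P(H | data) = (2/7)(0.071942) + (3/7)(0.19424) + (4/7)(0.34532) + (6/7)(0.38849) = 0.63412.

0.634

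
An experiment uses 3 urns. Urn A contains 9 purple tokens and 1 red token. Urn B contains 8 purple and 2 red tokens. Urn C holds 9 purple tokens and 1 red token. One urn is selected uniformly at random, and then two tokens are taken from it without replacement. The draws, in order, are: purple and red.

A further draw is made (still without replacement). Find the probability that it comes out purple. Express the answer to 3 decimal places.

0.941

Under each hypothesis, the probability of the observed sequence is: P(data | urn A) = (9/10)(1/9) = 1/10; P(data | urn B) = (8/10)(2/9) = 8/45; P(data | urn C) = (9/10)(1/9) = 1/10.
Multiplying each by its prior: 1/3 · 1/10 = 1/30, 1/3 · 8/45 = 8/135, 1/3 · 1/10 = 1/30; with total 17/135.
The posterior is then P(urn A | data) = 9/34, P(urn B | data) = 8/17, P(urn C | data) = 9/34.
So P(purple next | data) = Σ P(purple next | H) P(H | data) = (1)(9/34) + (7/8)(8/17) + (1)(9/34) = 16/17.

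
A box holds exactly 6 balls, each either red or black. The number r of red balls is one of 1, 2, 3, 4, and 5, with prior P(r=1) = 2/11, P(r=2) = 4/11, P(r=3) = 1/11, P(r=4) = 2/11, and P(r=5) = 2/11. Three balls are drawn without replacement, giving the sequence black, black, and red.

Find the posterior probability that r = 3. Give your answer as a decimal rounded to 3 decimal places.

For each hypothesis, P(data | H) works out to: P(data | r = 1) = (5/6)(4/5)(1/4) = 1/6; P(data | r = 2) = (4/6)(3/5)(2/4) = 1/5; P(data | r = 3) = (3/6)(2/5)(3/4) = 3/20; P(data | r = 4) = (2/6)(1/5)(4/4) = 1/15; P(data | r = 5) = (1/6)(0/5) = 0.
Weighting by the prior gives 2/11 · 1/6 = 1/33, 4/11 · 1/5 = 4/55, 1/11 · 3/20 = 3/220, 2/11 · 1/15 = 2/165, 2/11 · 0 = 0; these sum to 17/132.
So P(r = 3 | data) = (3/220) / (17/132) = 9/85.

0.106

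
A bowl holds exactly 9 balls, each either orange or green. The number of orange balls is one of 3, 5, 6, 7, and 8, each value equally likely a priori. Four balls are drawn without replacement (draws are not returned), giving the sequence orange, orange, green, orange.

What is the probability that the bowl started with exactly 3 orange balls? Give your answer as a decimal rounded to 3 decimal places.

0.026

For each hypothesis, P(data | H) works out to: P(data | r = 3) = (3/9)(2/8)(6/7)(1/6) = 1/84; P(data | r = 5) = (5/9)(4/8)(4/7)(3/6) = 5/63; P(data | r = 6) = (6/9)(5/8)(3/7)(4/6) = 5/42; P(data | r = 7) = (7/9)(6/8)(2/7)(5/6) = 5/36; P(data | r = 8) = (8/9)(7/8)(1/7)(6/6) = 1/9.
Weighting by the prior gives 1/5 · 1/84 = 1/420, 1/5 · 5/63 = 1/63, 1/5 · 5/42 = 1/42, 1/5 · 5/36 = 1/36, 1/5 · 1/9 = 1/45; summing to 29/315.
By Bayes' rule, P(r = 3 | data) = (1/420) / (29/315) = 3/116.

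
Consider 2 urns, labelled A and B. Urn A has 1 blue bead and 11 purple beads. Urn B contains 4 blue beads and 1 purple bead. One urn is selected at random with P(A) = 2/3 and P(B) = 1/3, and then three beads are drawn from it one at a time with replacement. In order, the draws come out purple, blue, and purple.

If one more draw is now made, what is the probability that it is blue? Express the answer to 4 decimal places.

0.2166

Compute the likelihood of the observed sequence for each case: P(data | urn A) = (11/12)(1/12)(11/12) = 0.070023; P(data | urn B) = (1/5)(4/5)(1/5) = 0.032.
The prior-weighted likelihoods are 2/3 · 0.070023 = 0.046682, 1/3 · 0.032 = 0.010667; with total 0.057349.
Dividing through by the total gives posterior P(urn A | data) = 0.814, P(urn B | data) = 0.186.
The predictive probability is P(blue next | data) = (1/12)(0.814) + (4/5)(0.186) = 0.21663.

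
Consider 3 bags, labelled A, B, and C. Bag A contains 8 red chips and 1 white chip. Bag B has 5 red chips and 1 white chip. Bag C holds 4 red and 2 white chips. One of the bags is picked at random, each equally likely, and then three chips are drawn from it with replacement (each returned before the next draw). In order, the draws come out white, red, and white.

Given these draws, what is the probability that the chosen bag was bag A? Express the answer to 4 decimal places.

0.1014

Compute the likelihood of the observed sequence for each case: P(data | bag A) = (1/9)(8/9)(1/9) = 0.010974; P(data | bag B) = (1/6)(5/6)(1/6) = 0.023148; P(data | bag C) = (2/6)(4/6)(2/6) = 0.074074.
Weighting by the prior gives 1/3 · 0.010974 = 0.003658, 1/3 · 0.023148 = 0.007716, 1/3 · 0.074074 = 0.024691; summing to 0.036065.
Therefore the posterior P(bag A | data) = (0.003658) / (0.036065) = 0.10143.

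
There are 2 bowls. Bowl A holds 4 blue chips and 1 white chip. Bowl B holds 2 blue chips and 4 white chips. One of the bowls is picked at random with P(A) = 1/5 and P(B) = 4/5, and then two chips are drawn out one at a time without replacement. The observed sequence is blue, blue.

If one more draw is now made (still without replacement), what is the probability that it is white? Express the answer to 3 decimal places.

0.538

Compute the likelihood of the observed sequence for each case: P(data | bowl A) = (4/5)(3/4) = 3/5; P(data | bowl B) = (2/6)(1/5) = 1/15.
Weighting by the prior gives 1/5 · 3/5 = 3/25, 4/5 · 1/15 = 4/75; summing to 13/75.
Dividing through by the total gives posterior P(bowl A | data) = 9/13, P(bowl B | data) = 4/13.
Averaging over the posterior, P(white next | data) = (1/3)(9/13) + (1)(4/13) = 7/13.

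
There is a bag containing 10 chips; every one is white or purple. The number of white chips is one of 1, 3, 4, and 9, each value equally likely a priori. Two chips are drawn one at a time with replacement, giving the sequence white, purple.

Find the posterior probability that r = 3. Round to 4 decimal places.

0.3333

The likelihood of the observed sequence under each hypothesis: P(data | r = 1) = (1/10)(9/10) = 9/100; P(data | r = 3) = (3/10)(7/10) = 21/100; P(data | r = 4) = (4/10)(6/10) = 6/25; P(data | r = 9) = (9/10)(1/10) = 9/100.
Weighting by the prior gives 1/4 · 9/100 = 9/400, 1/4 · 21/100 = 21/400, 1/4 · 6/25 = 3/50, 1/4 · 9/100 = 9/400; these sum to 63/400.
Hence P(r = 3 | data) = (21/400) / (63/400) = 1/3.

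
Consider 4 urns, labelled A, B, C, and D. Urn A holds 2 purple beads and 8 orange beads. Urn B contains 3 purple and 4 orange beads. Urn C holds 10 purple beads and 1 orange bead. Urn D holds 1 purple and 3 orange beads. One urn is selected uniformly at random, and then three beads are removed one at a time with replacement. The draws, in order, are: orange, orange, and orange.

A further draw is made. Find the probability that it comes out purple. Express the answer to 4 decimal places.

0.2573

Compute the likelihood of the observed sequence for each case: P(data | urn A) = (8/10)(8/10)(8/10) = 0.512; P(data | urn B) = (4/7)(4/7)(4/7) = 0.18659; P(data | urn C) = (1/11)(1/11)(1/11) = 0.00075131; P(data | urn D) = (3/4)(3/4)(3/4) = 0.42188.
Weighting by the prior gives 1/4 · 0.512 = 0.128, 1/4 · 0.18659 = 0.046647, 1/4 · 0.00075131 = 0.00018783, 1/4 · 0.42188 = 0.10547; these sum to 0.2803.
Dividing through by the total gives posterior P(urn A | data) = 0.45665, P(urn B | data) = 0.16642, P(urn C | data) = 0.00067009, P(urn D | data) = 0.37627.
Averaging over the posterior, P(purple next | data) = (1/5)(0.45665) + (3/7)(0.16642) + (10/11)(0.00067009) + (1/4)(0.37627) = 0.25733.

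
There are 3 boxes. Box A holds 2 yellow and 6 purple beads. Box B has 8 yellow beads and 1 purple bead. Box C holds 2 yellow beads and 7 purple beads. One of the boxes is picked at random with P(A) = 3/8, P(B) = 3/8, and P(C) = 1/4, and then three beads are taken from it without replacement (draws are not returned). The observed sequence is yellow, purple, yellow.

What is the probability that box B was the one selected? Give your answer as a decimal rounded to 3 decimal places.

The likelihood of the observed sequence under each hypothesis: P(data | box A) = (2/8)(6/7)(1/6) = 0.035714; P(data | box B) = (8/9)(1/8)(7/7) = 0.11111; P(data | box C) = (2/9)(7/8)(1/7) = 0.027778.
Weighting by the prior gives 3/8 · 0.035714 = 0.013393, 3/8 · 0.11111 = 0.041667, 1/4 · 0.027778 = 0.0069444; summing to 0.062004.
By Bayes' rule, P(box B | data) = (0.041667) / (0.062004) = 0.672.

0.672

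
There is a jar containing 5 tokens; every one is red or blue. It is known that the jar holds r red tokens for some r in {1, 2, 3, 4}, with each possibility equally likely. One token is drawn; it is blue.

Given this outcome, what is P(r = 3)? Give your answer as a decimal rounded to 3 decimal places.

0.200

Compute the likelihood of this draw for each case: P(data | r = 1) = (4/5) = 4/5; P(data | r = 2) = (3/5) = 3/5; P(data | r = 3) = (2/5) = 2/5; P(data | r = 4) = (1/5) = 1/5.
Multiplying each by its prior: 1/4 · 4/5 = 1/5, 1/4 · 3/5 = 3/20, 1/4 · 2/5 = 1/10, 1/4 · 1/5 = 1/20; summing to 1/2.
So P(r = 3 | data) = (1/10) / (1/2) = 1/5.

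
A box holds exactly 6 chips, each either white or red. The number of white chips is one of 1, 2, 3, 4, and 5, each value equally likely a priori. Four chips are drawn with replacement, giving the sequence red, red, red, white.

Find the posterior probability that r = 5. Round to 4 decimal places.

For each hypothesis, P(data | H) works out to: P(data | r = 1) = (5/6)(5/6)(5/6)(1/6) = 0.096451; P(data | r = 2) = (4/6)(4/6)(4/6)(2/6) = 0.098765; P(data | r = 3) = (3/6)(3/6)(3/6)(3/6) = 0.0625; P(data | r = 4) = (2/6)(2/6)(2/6)(4/6) = 0.024691; P(data | r = 5) = (1/6)(1/6)(1/6)(5/6) = 0.003858.
Weighting by the prior gives 1/5 · 0.096451 = 0.01929, 1/5 · 0.098765 = 0.019753, 1/5 · 0.0625 = 0.0125, 1/5 · 0.024691 = 0.0049383, 1/5 · 0.003858 = 0.0007716; with total 0.057253.
Hence P(r = 5 | data) = (0.0007716) / (0.057253) = 0.013477.

0.0135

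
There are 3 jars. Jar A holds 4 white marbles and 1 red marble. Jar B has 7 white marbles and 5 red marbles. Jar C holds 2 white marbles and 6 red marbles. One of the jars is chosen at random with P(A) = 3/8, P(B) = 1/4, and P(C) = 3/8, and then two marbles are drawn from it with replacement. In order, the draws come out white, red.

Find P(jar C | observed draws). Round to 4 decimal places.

0.3680

Under each hypothesis, the probability of the observed sequence is: P(data | jar A) = (4/5)(1/5) = 0.16; P(data | jar B) = (7/12)(5/12) = 0.24306; P(data | jar C) = (2/8)(6/8) = 0.1875.
Weighting by the prior gives 3/8 · 0.16 = 0.06, 1/4 · 0.24306 = 0.060764, 3/8 · 0.1875 = 0.070312; these sum to 0.19108.
So P(jar C | data) = (0.070312) / (0.19108) = 0.36798.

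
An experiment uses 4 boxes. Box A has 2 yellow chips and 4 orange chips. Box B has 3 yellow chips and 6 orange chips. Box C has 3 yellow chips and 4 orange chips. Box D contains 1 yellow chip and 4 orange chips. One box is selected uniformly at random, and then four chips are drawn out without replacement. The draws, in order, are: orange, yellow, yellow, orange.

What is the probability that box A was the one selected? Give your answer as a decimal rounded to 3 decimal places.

For each hypothesis, P(data | H) works out to: P(data | box A) = (4/6)(2/5)(1/4)(3/3) = 0.066667; P(data | box B) = (6/9)(3/8)(2/7)(5/6) = 0.059524; P(data | box C) = (4/7)(3/6)(2/5)(3/4) = 0.085714; P(data | box D) = (4/5)(1/4)(0/3) = 0.
The prior-weighted likelihoods are 1/4 · 0.066667 = 0.016667, 1/4 · 0.059524 = 0.014881, 1/4 · 0.085714 = 0.021429, 1/4 · 0 = 0; with total 0.052976.
Therefore the posterior P(box A | data) = (0.016667) / (0.052976) = 0.31461.

0.315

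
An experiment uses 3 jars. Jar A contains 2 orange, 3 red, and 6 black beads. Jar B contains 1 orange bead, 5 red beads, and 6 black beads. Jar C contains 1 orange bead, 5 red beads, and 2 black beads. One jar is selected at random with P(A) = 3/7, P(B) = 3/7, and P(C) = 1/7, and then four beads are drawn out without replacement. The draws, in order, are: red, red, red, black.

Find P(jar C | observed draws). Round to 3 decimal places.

0.406

Under each hypothesis, the probability of the observed sequence is: P(data | jar A) = (3/11)(2/10)(1/9)(6/8) = 0.0045455; P(data | jar B) = (5/12)(4/11)(3/10)(6/9) = 0.030303; P(data | jar C) = (5/8)(4/7)(3/6)(2/5) = 0.071429.
Weighting by the prior gives 3/7 · 0.0045455 = 0.0019481, 3/7 · 0.030303 = 0.012987, 1/7 · 0.071429 = 0.010204; summing to 0.025139.
By Bayes' rule, P(jar C | data) = (0.010204) / (0.025139) = 0.4059.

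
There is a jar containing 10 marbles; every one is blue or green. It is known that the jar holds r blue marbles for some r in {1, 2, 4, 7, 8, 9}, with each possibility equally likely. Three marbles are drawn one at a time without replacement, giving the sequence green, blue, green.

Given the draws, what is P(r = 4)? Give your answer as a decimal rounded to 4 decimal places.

Compute the likelihood of the observed sequence for each case: P(data | r = 1) = (9/10)(1/9)(8/8) = 0.1; P(data | r = 2) = (8/10)(2/9)(7/8) = 0.15556; P(data | r = 4) = (6/10)(4/9)(5/8) = 0.16667; P(data | r = 7) = (3/10)(7/9)(2/8) = 0.058333; P(data | r = 8) = (2/10)(8/9)(1/8) = 0.022222; P(data | r = 9) = (1/10)(9/9)(0/8) = 0.
Weighting by the prior gives 1/6 · 0.1 = 0.016667, 1/6 · 0.15556 = 0.025926, 1/6 · 0.16667 = 0.027778, 1/6 · 0.058333 = 0.0097222, 1/6 · 0.022222 = 0.0037037, 1/6 · 0 = 0; summing to 0.083796.
Therefore the posterior P(r = 4 | data) = (0.027778) / (0.083796) = 0.33149.

0.3315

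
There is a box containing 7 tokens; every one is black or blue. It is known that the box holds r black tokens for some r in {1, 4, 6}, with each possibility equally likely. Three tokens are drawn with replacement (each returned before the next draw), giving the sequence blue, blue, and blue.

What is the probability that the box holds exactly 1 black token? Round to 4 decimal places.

Under each hypothesis, the probability of the observed sequence is: P(data | r = 1) = (6/7)(6/7)(6/7) = 0.62974; P(data | r = 4) = (3/7)(3/7)(3/7) = 0.078717; P(data | r = 6) = (1/7)(1/7)(1/7) = 0.0029155.
Weighting by the prior gives 1/3 · 0.62974 = 0.20991, 1/3 · 0.078717 = 0.026239, 1/3 · 0.0029155 = 0.00097182; these sum to 0.23712.
So P(r = 1 | data) = (0.20991) / (0.23712) = 0.88525.

0.8852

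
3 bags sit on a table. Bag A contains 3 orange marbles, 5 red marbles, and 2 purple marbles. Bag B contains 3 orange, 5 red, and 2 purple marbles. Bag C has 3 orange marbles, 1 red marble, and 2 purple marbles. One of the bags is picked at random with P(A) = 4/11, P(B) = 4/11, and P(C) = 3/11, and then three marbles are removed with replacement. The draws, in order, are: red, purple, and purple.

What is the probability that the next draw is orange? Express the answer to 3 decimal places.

The likelihood of the observed sequence under each hypothesis: P(data | bag A) = (5/10)(2/10)(2/10) = 0.02; P(data | bag B) = (5/10)(2/10)(2/10) = 0.02; P(data | bag C) = (1/6)(2/6)(2/6) = 0.018519.
Weighting by the prior gives 4/11 · 0.02 = 0.0072727, 4/11 · 0.02 = 0.0072727, 3/11 · 0.018519 = 0.0050505; with total 0.019596.
Dividing through by the total gives posterior P(bag A | data) = 0.37113, P(bag B | data) = 0.37113, P(bag C | data) = 0.25773.
Averaging over the posterior, P(orange next | data) = (3/10)(0.37113) + (3/10)(0.37113) + (1/2)(0.25773) = 0.35155.

0.352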